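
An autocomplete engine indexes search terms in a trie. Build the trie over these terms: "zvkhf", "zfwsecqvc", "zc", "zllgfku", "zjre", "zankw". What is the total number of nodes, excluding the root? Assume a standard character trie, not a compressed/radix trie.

Trie structure (* marks end of a word):
(root)
└─ z
   ├─ a
   │  └─ n
   │     └─ k
   │        └─ w *
   ├─ c *
   ├─ f
   │  └─ w
   │     └─ s
   │        └─ e
   │           └─ c
   │              └─ q
   │                 └─ v
   │                    └─ c *
   ├─ j
   │  └─ r
   │     └─ e *
   ├─ l
   │  └─ l
   │     └─ g
   │        └─ f
   │           └─ k
   │              └─ u *
   └─ v
      └─ k
         └─ h
            └─ f *
Counting every labelled node above: 27.

27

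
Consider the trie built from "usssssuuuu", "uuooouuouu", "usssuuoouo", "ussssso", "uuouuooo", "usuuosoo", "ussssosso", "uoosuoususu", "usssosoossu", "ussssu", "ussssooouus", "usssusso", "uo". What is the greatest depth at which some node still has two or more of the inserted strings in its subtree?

Equivalently: take the maximum, over all pairs, of their longest common prefix length.
e.g. "ussssooouus" and "ussssosso" share the prefix "usssso" of length 6; no pair shares a longer one.
Longest shared-prefix length: 6

6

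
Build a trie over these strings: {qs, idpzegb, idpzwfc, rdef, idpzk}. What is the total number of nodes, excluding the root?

17

Trace insertions, counting only characters that open a new branch:
  "qs" → 2 new (q, s)
  "idpzegb" → 7 new (i, d, p, z, e, g, b)
  "idpzwfc" → prefix "idpz" already present; 3 new (w, f, c)
  "rdef" → 4 new (r, d, e, f)
  "idpzk" → prefix "idpz" already present; 1 new (k)
Total nodes = 2 + 7 + 3 + 4 + 1 = 17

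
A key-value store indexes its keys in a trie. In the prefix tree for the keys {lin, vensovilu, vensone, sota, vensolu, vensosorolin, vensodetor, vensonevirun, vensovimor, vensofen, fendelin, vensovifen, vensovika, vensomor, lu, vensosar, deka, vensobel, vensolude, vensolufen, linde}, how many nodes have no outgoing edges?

A leaf is a node with no children — equivalently, the end of a word that is not a proper prefix of any other stored word.
Those words: "deka", "fendelin", "linde", "lu", "sota", "vensobel", "vensodetor", "vensofen", "vensolude", "vensolufen", "vensomor", "vensonevirun", "vensosar", "vensosorolin", "vensovifen", "vensovika", "vensovilu", "vensovimor"
Leaf count: 18

18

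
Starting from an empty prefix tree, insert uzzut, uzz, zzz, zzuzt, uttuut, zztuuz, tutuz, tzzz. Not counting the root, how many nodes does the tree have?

28

Count nodes per top-level branch (shared prefixes stored once):
  't'-branch (tutuz, tzzz): 8 nodes
  'u'-branch (uttuut, uzz, uzzut): 10 nodes
  'z'-branch (zztuuz, zzuzt, zzz): 10 nodes
Sum: 28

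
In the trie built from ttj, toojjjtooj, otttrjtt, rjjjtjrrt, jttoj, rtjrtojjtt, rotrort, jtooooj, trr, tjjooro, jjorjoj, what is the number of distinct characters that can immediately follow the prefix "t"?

4

Walk "t" from the root, arriving at one node.
Characters that immediately follow "t" among the stored strings: {j, o, r, t}.
That node has 4 child edges.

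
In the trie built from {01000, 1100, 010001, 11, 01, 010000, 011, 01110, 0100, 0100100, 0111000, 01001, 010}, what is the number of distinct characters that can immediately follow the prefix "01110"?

1

Walk "01110" from the root, arriving at one node.
Characters that immediately follow "01110" among the stored strings: {0}.
That node has 1 child edge.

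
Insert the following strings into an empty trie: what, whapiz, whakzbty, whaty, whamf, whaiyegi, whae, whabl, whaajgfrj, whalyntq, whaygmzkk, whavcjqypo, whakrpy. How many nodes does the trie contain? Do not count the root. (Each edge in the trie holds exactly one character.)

50

For each word, the new-node count is its length minus the longest prefix already in the trie:
  "what" → 4 new (w, h, a, t)
  "whapiz" → prefix "wha" already present; 3 new (p, i, z)
  "whakzbty" → prefix "wha" already present; 5 new (k, z, b, t, y)
  "whaty" → prefix "what" already present; 1 new (y)
  "whamf" → prefix "wha" already present; 2 new (m, f)
  "whaiyegi" → prefix "wha" already present; 5 new (i, y, e, g, i)
  "whae" → prefix "wha" already present; 1 new (e)
  "whabl" → prefix "wha" already present; 2 new (b, l)
  "whaajgfrj" → prefix "wha" already present; 6 new (a, j, g, f, r, j)
  "whalyntq" → prefix "wha" already present; 5 new (l, y, n, t, q)
  "whaygmzkk" → prefix "wha" already present; 6 new (y, g, m, z, k, k)
  "whavcjqypo" → prefix "wha" already present; 7 new (v, c, j, q, y, p, o)
  "whakrpy" → prefix "whak" already present; 3 new (r, p, y)
Total nodes = 4 + 3 + 5 + 1 + 2 + 5 + 1 + 2 + 6 + 5 + 6 + 7 + 3 = 50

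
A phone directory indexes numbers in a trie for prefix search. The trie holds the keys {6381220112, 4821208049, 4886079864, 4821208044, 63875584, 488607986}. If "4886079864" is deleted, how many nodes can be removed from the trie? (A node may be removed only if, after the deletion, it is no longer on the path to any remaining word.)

A node on "4886079864"'s path can go only if nothing else ends at it or branches off below it.
The suffix "4" (1 node) is used only by "4886079864"; "488607986" is itself a stored word, so pruning stops there.
Nodes removed: 1

1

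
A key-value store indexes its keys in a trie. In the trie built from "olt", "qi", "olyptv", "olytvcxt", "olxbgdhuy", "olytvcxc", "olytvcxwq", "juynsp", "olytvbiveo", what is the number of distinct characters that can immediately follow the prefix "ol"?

The children of the "ol" node are the distinct next characters among strings starting with "ol".
Characters that immediately follow "ol" among the stored strings: {t, x, y}.
That node has 3 child edges.

3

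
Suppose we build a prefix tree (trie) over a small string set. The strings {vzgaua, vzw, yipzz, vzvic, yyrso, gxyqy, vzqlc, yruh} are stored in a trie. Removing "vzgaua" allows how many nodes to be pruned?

4

Walk "vzgaua" from the leaf back toward the root, removing each node that no remaining word uses.
The suffix "gaua" (4 nodes) is used only by "vzgaua"; the node for "vz" still has the child "w", so pruning stops there.
Nodes removed: 4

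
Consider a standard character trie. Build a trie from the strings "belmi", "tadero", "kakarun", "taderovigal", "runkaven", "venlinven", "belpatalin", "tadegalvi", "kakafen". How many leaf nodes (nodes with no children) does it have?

8

Leaves are exactly the stored words that no other stored word extends.
Those words: "belmi", "belpatalin", "kakafen", "kakarun", "runkaven", "tadegalvi", "taderovigal", "venlinven"
Leaf count: 8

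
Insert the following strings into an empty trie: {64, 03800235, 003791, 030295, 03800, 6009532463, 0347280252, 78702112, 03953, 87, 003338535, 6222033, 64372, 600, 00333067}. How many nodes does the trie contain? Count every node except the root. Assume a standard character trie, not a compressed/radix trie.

67

Count nodes per top-level branch (shared prefixes stored once):
  '0'-branch (00333067, 003338535, 003791, 030295, 0347280252, 03800, 03800235, 03953): 37 nodes
  '6'-branch (600, 6009532463, 6222033, 64, 64372): 20 nodes
  '7'-branch (78702112): 8 nodes
  '8'-branch (87): 2 nodes
Sum: 67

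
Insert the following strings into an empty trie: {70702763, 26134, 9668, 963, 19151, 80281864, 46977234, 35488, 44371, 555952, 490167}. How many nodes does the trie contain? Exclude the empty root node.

Trace insertions, counting only characters that open a new branch:
  "70702763" → 8 new (7, 0, 7, 0, 2, 7, 6, 3)
  "26134" → 5 new (2, 6, 1, 3, 4)
  "9668" → 4 new (9, 6, 6, 8)
  "963" → prefix "96" already present; 1 new (3)
  "19151" → 5 new (1, 9, 1, 5, 1)
  "80281864" → 8 new (8, 0, 2, 8, 1, 8, 6, 4)
  "46977234" → 8 new (4, 6, 9, 7, 7, 2, 3, 4)
  "35488" → 5 new (3, 5, 4, 8, 8)
  "44371" → prefix "4" already present; 4 new (4, 3, 7, 1)
  "555952" → 6 new (5, 5, 5, 9, 5, 2)
  "490167" → prefix "4" already present; 5 new (9, 0, 1, 6, 7)
Total nodes = 8 + 5 + 4 + 1 + 5 + 8 + 8 + 5 + 4 + 6 + 5 = 59

59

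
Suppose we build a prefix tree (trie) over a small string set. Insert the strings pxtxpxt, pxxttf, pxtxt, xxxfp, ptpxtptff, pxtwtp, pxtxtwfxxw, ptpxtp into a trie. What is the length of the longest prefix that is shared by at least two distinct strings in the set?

6

Look for the deepest trie node that still has at least two words in its subtree.
"ptpxtp" and "ptpxtptff" agree on "ptpxtp" (6 characters) before diverging; nothing deeper is shared.
Longest shared-prefix length: 6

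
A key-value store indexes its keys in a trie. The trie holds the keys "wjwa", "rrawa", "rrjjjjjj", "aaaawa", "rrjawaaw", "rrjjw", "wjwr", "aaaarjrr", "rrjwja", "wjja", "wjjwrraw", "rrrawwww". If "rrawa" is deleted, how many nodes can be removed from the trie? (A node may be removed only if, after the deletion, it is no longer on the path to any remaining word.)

3

After clearing the end-marker at "rrawa", prune upward until reaching a node still needed by another word.
The suffix "awa" (3 nodes) is used only by "rrawa"; the node for "rr" still has the child "j", so pruning stops there.
Nodes removed: 3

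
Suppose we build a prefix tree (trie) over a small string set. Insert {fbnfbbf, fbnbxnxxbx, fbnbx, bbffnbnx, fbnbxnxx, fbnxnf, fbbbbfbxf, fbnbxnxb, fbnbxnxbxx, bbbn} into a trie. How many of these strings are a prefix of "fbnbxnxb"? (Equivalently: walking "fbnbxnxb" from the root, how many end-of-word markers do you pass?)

Walk "fbnbxnxb" from the root; an end-of-word marker is hit whenever a stored word is a prefix of "fbnbxnxb".
Prefixes of the query that are stored words: "fbnbx", "fbnbxnxb"
Count: 2

2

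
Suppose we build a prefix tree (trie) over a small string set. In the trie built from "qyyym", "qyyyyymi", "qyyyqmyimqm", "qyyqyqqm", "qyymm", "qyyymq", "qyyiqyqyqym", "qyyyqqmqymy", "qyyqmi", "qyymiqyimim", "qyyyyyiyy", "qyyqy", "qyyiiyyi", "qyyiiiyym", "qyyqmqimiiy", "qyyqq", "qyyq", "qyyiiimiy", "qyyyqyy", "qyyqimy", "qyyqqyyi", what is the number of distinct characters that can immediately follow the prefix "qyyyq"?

3

The children of the "qyyyq" node are the distinct next characters among strings starting with "qyyyq".
Distinct next characters after "qyyyq": m, q, y.
That node has 3 child edges.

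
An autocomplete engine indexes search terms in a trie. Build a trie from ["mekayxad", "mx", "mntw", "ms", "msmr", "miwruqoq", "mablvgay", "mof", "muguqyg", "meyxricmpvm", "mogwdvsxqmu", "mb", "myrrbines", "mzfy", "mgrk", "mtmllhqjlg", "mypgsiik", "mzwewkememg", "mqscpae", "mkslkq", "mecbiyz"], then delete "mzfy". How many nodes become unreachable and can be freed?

After clearing the end-marker at "mzfy", prune upward until reaching a node still needed by another word.
The suffix "fy" (2 nodes) is used only by "mzfy"; the node for "mz" still has the child "w", so pruning stops there.
Nodes removed: 2

2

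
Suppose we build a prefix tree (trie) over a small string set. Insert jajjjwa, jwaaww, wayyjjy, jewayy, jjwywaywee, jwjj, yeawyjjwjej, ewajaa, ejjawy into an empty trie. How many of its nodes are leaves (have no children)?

9

A leaf is a node with no children — equivalently, the end of a word that is not a proper prefix of any other stored word.
Those words: "ejjawy", "ewajaa", "jajjjwa", "jewayy", "jjwywaywee", "jwaaww", "jwjj", "wayyjjy", "yeawyjjwjej"
Leaf count: 9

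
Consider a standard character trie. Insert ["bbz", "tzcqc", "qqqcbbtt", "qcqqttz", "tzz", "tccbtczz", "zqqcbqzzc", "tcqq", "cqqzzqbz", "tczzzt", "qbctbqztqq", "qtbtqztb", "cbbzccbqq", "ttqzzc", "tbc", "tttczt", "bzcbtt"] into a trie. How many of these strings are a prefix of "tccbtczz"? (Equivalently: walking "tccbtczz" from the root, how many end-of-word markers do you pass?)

Walk "tccbtczz" from the root; an end-of-word marker is hit whenever a stored word is a prefix of "tccbtczz".
Prefixes of the query that are stored words: "tccbtczz"
Count: 1

1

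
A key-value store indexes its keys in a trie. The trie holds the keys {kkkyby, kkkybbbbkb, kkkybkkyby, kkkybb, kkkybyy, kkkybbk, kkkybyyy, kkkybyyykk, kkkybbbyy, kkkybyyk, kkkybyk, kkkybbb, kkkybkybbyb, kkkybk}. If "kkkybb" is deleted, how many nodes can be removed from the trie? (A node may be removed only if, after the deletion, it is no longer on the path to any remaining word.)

0

A node on "kkkybb"'s path can go only if nothing else ends at it or branches off below it.
Every node on "kkkybb" is still needed (e.g. by "kkkybbbbkb"), so nothing is freed.
Nodes removed: 0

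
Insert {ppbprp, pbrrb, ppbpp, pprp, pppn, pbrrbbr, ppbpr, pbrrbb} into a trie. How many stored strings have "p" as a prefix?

8

Traverse to the node for "p", then collect every word in that subtree.
Matches: "pbrrb", "pbrrbb", "pbrrbbr", "ppbpp", "ppbpr", "ppbprp", "pppn", "pprp"
Count: 8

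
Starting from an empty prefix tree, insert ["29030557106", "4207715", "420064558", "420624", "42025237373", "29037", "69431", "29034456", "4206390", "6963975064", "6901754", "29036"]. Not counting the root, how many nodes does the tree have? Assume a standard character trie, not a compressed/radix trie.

For each word, the new-node count is its length minus the longest prefix already in the trie:
  "29030557106" → 11 new (2, 9, 0, 3, 0, 5, 5, 7, 1, 0, 6)
  "4207715" → 7 new (4, 2, 0, 7, 7, 1, 5)
  "420064558" → prefix "420" already present; 6 new (0, 6, 4, 5, 5, 8)
  "420624" → prefix "420" already present; 3 new (6, 2, 4)
  "42025237373" → prefix "420" already present; 8 new (2, 5, 2, 3, 7, 3, 7, 3)
  "29037" → prefix "2903" already present; 1 new (7)
  "69431" → 5 new (6, 9, 4, 3, 1)
  "29034456" → prefix "2903" already present; 4 new (4, 4, 5, 6)
  "4206390" → prefix "4206" already present; 3 new (3, 9, 0)
  "6963975064" → prefix "69" already present; 8 new (6, 3, 9, 7, 5, 0, 6, 4)
  "6901754" → prefix "69" already present; 5 new (0, 1, 7, 5, 4)
  "29036" → prefix "2903" already present; 1 new (6)
Total nodes = 11 + 7 + 6 + 3 + 8 + 1 + 5 + 4 + 3 + 8 + 5 + 1 = 62

62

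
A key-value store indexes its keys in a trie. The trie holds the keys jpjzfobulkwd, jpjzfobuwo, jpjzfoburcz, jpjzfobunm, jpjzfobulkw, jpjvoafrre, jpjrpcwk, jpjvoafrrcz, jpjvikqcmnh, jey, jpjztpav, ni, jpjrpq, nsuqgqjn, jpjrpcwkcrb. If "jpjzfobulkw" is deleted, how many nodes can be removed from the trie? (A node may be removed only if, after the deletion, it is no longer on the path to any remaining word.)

0

A node on "jpjzfobulkw"'s path can go only if nothing else ends at it or branches off below it.
Every node on "jpjzfobulkw" is still needed (e.g. by "jpjzfobulkwd"), so nothing is freed.
Nodes removed: 0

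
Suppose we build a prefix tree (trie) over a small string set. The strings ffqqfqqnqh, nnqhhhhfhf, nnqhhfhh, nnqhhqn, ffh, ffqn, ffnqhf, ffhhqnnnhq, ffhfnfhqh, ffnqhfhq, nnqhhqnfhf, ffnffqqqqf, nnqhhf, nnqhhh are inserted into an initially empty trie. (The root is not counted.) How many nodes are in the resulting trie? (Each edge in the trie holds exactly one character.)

56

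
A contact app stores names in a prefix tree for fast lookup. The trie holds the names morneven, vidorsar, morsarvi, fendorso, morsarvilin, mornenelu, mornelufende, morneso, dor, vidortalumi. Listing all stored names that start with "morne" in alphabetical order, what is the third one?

morneso

Words with prefix "morne", in lexicographic order: "mornelufende", "mornenelu", "morneso", "morneven"
The 3rd is morneso.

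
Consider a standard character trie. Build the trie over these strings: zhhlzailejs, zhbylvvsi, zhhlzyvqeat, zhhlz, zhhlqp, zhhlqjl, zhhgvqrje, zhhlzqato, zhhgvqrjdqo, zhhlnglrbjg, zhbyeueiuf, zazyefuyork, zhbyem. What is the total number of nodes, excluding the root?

65

Count nodes per top-level branch (shared prefixes stored once):
  'z'-branch (zazyefuyork, zhbyem, zhbyeueiuf, zhbylvvsi, zhhgvqrjdqo, zhhgvqrje, zhhlnglrbjg, zhhlqjl, zhhlqp, zhhlz, zhhlzailejs, zhhlzqato, zhhlzyvqeat): 65 nodes
Sum: 65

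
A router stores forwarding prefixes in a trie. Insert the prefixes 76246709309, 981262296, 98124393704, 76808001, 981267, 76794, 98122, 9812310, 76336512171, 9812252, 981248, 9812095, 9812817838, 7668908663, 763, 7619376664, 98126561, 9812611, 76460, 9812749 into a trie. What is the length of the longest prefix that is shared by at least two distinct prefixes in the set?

5

Equivalently: take the maximum, over all pairs, of their longest common prefix length.
e.g. "98122" and "9812252" share the prefix "98122" of length 5; no pair shares a longer one.
Longest shared-prefix length: 5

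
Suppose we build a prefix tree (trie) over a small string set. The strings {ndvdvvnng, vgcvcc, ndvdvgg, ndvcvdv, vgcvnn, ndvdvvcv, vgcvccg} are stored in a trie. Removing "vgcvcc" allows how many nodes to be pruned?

A node on "vgcvcc"'s path can go only if nothing else ends at it or branches off below it.
Every node on "vgcvcc" is still needed (e.g. by "vgcvccg"), so nothing is freed.
Nodes removed: 0

0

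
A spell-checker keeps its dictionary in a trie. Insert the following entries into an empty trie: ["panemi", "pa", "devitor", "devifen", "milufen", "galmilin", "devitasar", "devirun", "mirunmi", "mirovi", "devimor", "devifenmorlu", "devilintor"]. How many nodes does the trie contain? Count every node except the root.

For each word, the new-node count is its length minus the longest prefix already in the trie:
  "panemi" → 6 new (p, a, n, e, m, i)
  "pa" → prefix "pa" already present; 0 new (none)
  "devitor" → 7 new (d, e, v, i, t, o, r)
  "devifen" → prefix "devi" already present; 3 new (f, e, n)
  "milufen" → 7 new (m, i, l, u, f, e, n)
  "galmilin" → 8 new (g, a, l, m, i, l, i, n)
  "devitasar" → prefix "devit" already present; 4 new (a, s, a, r)
  "devirun" → prefix "devi" already present; 3 new (r, u, n)
  "mirunmi" → prefix "mi" already present; 5 new (r, u, n, m, i)
  "mirovi" → prefix "mir" already present; 3 new (o, v, i)
  "devimor" → prefix "devi" already present; 3 new (m, o, r)
  "devifenmorlu" → prefix "devifen" already present; 5 new (m, o, r, l, u)
  "devilintor" → prefix "devi" already present; 6 new (l, i, n, t, o, r)
Total nodes = 6 + 0 + 7 + 3 + 7 + 8 + 4 + 3 + 5 + 3 + 3 + 5 + 6 = 60

60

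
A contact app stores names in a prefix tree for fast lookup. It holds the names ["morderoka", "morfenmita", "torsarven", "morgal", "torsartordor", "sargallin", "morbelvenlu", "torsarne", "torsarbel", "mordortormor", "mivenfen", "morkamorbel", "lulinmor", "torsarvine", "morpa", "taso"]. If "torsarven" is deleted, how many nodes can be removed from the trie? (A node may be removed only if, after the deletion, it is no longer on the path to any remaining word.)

After clearing the end-marker at "torsarven", prune upward until reaching a node still needed by another word.
The suffix "en" (2 nodes) is used only by "torsarven"; the node for "torsarv" still has the child "i", so pruning stops there.
Nodes removed: 2

2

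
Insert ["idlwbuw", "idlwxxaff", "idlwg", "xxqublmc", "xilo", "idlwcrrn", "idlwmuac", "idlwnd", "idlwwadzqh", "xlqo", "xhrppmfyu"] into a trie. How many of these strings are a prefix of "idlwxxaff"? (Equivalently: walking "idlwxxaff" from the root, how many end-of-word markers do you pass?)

1

Traverse "idlwxxaff" character by character; count nodes along the way that are marked as word ends.
Prefixes of the query that are stored words: "idlwxxaff"
Count: 1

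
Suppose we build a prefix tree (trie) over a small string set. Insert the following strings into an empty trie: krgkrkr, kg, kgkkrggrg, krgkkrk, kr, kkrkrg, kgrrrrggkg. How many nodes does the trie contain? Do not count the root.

31

Insert word by word; a character creates a node only if that edge doesn't already exist:
  "krgkrkr" → 7 new (k, r, g, k, r, k, r)
  "kg" → prefix "k" already present; 1 new (g)
  "kgkkrggrg" → prefix "kg" already present; 7 new (k, k, r, g, g, r, g)
  "krgkkrk" → prefix "krgk" already present; 3 new (k, r, k)
  "kr" → prefix "kr" already present; 0 new (none)
  "kkrkrg" → prefix "k" already present; 5 new (k, r, k, r, g)
  "kgrrrrggkg" → prefix "kg" already present; 8 new (r, r, r, r, g, g, k, g)
Total nodes = 7 + 1 + 7 + 3 + 0 + 5 + 8 = 31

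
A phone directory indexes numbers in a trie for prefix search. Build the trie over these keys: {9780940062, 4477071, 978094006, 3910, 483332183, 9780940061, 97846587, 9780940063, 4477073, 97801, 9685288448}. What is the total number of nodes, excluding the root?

Trace insertions, counting only characters that open a new branch:
  "9780940062" → 10 new (9, 7, 8, 0, 9, 4, 0, 0, 6, 2)
  "4477071" → 7 new (4, 4, 7, 7, 0, 7, 1)
  "978094006" → prefix "978094006" already present; 0 new (none)
  "3910" → 4 new (3, 9, 1, 0)
  "483332183" → prefix "4" already present; 8 new (8, 3, 3, 3, 2, 1, 8, 3)
  "9780940061" → prefix "978094006" already present; 1 new (1)
  "97846587" → prefix "978" already present; 5 new (4, 6, 5, 8, 7)
  "9780940063" → prefix "978094006" already present; 1 new (3)
  "4477073" → prefix "447707" already present; 1 new (3)
  "97801" → prefix "9780" already present; 1 new (1)
  "9685288448" → prefix "9" already present; 9 new (6, 8, 5, 2, 8, 8, 4, 4, 8)
Total nodes = 10 + 7 + 0 + 4 + 8 + 1 + 5 + 1 + 1 + 1 + 9 = 47

47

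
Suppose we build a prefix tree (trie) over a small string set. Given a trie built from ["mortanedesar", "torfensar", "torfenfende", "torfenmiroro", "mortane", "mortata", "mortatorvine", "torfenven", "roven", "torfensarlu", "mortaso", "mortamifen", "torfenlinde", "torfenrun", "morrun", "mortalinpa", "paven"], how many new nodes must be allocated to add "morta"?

0

Every character of "morta" already lies on an existing path (it is a prefix of some stored word).
No new nodes are needed: 0.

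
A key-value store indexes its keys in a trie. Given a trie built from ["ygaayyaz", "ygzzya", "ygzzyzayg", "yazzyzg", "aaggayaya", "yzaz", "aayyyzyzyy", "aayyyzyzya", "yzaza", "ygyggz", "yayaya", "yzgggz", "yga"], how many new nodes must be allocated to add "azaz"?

"a" is already a path in the trie; the remaining "zaz" must be added.
Each of the 3 remaining characters creates one node.

3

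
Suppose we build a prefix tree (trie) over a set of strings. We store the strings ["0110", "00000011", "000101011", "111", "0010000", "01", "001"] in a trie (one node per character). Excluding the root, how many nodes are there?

25

Trie structure (* marks end of a word):
(root)
├─ 0
│  ├─ 0
│  │  ├─ 0
│  │  │  ├─ 0
│  │  │  │  └─ 0
│  │  │  │     └─ 0
│  │  │  │        └─ 1
│  │  │  │           └─ 1 *
│  │  │  └─ 1
│  │  │     └─ 0
│  │  │        └─ 1
│  │  │           └─ 0
│  │  │              └─ 1
│  │  │                 └─ 1 *
│  │  └─ 1 *
│  │     └─ 0
│  │        └─ 0
│  │           └─ 0
│  │              └─ 0 *
│  └─ 1 *
│     └─ 1
│        └─ 0 *
└─ 1
   └─ 1
      └─ 1 *
Counting every labelled node above: 25.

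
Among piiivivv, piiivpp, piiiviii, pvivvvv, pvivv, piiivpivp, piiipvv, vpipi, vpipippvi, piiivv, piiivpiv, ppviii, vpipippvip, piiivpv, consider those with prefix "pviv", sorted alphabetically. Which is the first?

pvivv

Filter for "pviv…" and sort: "pvivv", "pvivvvv"
The 1st is pvivv.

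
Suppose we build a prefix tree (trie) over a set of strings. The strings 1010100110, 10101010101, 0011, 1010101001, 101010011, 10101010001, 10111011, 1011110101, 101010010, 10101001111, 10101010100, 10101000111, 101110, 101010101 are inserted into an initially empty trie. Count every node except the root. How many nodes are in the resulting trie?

41

Insert word by word; a character creates a node only if that edge doesn't already exist:
  "1010100110" → 10 new (1, 0, 1, 0, 1, 0, 0, 1, 1, 0)
  "10101010101" → prefix "101010" already present; 5 new (1, 0, 1, 0, 1)
  "0011" → 4 new (0, 0, 1, 1)
  "1010101001" → prefix "10101010" already present; 2 new (0, 1)
  "101010011" → prefix "101010011" already present; 0 new (none)
  "10101010001" → prefix "101010100" already present; 2 new (0, 1)
  "10111011" → prefix "101" already present; 5 new (1, 1, 0, 1, 1)
  "1011110101" → prefix "10111" already present; 5 new (1, 0, 1, 0, 1)
  "101010010" → prefix "10101001" already present; 1 new (0)
  "10101001111" → prefix "101010011" already present; 2 new (1, 1)
  "10101010100" → prefix "1010101010" already present; 1 new (0)
  "10101000111" → prefix "1010100" already present; 4 new (0, 1, 1, 1)
  "101110" → prefix "101110" already present; 0 new (none)
  "101010101" → prefix "101010101" already present; 0 new (none)
Total nodes = 10 + 5 + 4 + 2 + 0 + 2 + 5 + 5 + 1 + 2 + 1 + 4 + 0 + 0 = 41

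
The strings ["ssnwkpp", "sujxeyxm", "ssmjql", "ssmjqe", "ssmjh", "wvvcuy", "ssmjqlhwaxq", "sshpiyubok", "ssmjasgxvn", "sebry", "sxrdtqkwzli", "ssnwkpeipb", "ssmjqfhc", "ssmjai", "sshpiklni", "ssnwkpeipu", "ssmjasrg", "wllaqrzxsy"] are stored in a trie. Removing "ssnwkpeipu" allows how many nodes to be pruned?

1

After clearing the end-marker at "ssnwkpeipu", prune upward until reaching a node still needed by another word.
The suffix "u" (1 node) is used only by "ssnwkpeipu"; the node for "ssnwkpeip" still has the child "b", so pruning stops there.
Nodes removed: 1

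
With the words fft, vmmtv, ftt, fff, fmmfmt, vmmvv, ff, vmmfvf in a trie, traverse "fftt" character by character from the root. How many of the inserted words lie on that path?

Walk "fftt" from the root; an end-of-word marker is hit whenever a stored word is a prefix of "fftt".
Prefixes of the query that are stored words: "ff", "fft"
Count: 2

2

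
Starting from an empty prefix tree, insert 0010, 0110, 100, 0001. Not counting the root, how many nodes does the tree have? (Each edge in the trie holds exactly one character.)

Count nodes per top-level branch (shared prefixes stored once):
  '0'-branch (0001, 0010, 0110): 9 nodes
  '1'-branch (100): 3 nodes
Sum: 12

12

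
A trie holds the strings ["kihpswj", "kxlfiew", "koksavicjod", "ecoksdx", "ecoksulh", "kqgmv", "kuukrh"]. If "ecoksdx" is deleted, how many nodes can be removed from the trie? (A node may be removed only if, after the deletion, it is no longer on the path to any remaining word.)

2

A node on "ecoksdx"'s path can go only if nothing else ends at it or branches off below it.
The suffix "dx" (2 nodes) is used only by "ecoksdx"; the node for "ecoks" still has the child "u", so pruning stops there.
Nodes removed: 2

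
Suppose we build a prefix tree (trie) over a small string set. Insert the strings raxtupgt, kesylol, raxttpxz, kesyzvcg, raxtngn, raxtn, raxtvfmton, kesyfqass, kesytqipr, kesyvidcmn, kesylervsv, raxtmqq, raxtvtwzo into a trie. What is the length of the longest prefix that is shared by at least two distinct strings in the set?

Equivalently: take the maximum, over all pairs, of their longest common prefix length.
"kesylervsv" and "kesylol" agree on "kesyl" (5 characters) before diverging; nothing deeper is shared.
Longest shared-prefix length: 5

5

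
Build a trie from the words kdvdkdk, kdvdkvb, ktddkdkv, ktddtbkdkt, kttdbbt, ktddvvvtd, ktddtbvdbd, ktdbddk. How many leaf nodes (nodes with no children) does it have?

A leaf is a node with no children — equivalently, the end of a word that is not a proper prefix of any other stored word.
Those words: "kdvdkdk", "kdvdkvb", "ktdbddk", "ktddkdkv", "ktddtbkdkt", "ktddtbvdbd", "ktddvvvtd", "kttdbbt"
Leaf count: 8

8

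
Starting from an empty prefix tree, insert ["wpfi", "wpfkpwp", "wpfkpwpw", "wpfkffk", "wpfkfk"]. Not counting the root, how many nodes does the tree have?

13

For each word, the new-node count is its length minus the longest prefix already in the trie:
  "wpfi" → 4 new (w, p, f, i)
  "wpfkpwp" → prefix "wpf" already present; 4 new (k, p, w, p)
  "wpfkpwpw" → prefix "wpfkpwp" already present; 1 new (w)
  "wpfkffk" → prefix "wpfk" already present; 3 new (f, f, k)
  "wpfkfk" → prefix "wpfkf" already present; 1 new (k)
Total nodes = 4 + 4 + 1 + 3 + 1 = 13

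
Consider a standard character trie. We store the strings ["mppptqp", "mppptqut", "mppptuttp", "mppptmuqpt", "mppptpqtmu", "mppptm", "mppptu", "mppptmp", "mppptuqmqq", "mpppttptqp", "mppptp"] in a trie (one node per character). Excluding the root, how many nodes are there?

33

For each word, the new-node count is its length minus the longest prefix already in the trie:
  "mppptqp" → 7 new (m, p, p, p, t, q, p)
  "mppptqut" → prefix "mppptq" already present; 2 new (u, t)
  "mppptuttp" → prefix "mpppt" already present; 4 new (u, t, t, p)
  "mppptmuqpt" → prefix "mpppt" already present; 5 new (m, u, q, p, t)
  "mppptpqtmu" → prefix "mpppt" already present; 5 new (p, q, t, m, u)
  "mppptm" → prefix "mppptm" already present; 0 new (none)
  "mppptu" → prefix "mppptu" already present; 0 new (none)
  "mppptmp" → prefix "mppptm" already present; 1 new (p)
  "mppptuqmqq" → prefix "mppptu" already present; 4 new (q, m, q, q)
  "mpppttptqp" → prefix "mpppt" already present; 5 new (t, p, t, q, p)
  "mppptp" → prefix "mppptp" already present; 0 new (none)
Total nodes = 7 + 2 + 4 + 5 + 5 + 0 + 0 + 1 + 4 + 5 + 0 = 33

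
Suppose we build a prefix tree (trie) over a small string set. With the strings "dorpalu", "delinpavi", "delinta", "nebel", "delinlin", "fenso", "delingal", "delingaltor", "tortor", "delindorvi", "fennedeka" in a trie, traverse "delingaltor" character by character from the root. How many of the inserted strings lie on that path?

Traverse "delingaltor" character by character; count nodes along the way that are marked as word ends.
Prefixes of the query that are stored words: "delingal", "delingaltor"
Count: 2

2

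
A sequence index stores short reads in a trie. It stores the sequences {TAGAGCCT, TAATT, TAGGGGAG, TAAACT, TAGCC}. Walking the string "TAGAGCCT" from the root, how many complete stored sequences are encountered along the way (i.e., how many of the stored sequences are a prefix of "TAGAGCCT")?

1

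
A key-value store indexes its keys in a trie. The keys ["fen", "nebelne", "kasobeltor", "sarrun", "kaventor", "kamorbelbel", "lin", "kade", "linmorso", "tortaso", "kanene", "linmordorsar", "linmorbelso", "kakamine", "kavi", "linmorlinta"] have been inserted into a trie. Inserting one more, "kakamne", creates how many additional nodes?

The longest prefix of "kakamne" already in the trie is "kakam" (length 5).
Each of the 2 remaining characters creates one node.

2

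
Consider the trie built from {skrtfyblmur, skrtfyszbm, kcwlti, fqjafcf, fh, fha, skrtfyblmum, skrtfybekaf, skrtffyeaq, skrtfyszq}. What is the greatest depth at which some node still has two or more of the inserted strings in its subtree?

10

The deepest shared node is where two words last agree before diverging.
"skrtfyblmum" and "skrtfyblmur" agree on "skrtfyblmu" (10 characters) before diverging; nothing deeper is shared.
Longest shared-prefix length: 10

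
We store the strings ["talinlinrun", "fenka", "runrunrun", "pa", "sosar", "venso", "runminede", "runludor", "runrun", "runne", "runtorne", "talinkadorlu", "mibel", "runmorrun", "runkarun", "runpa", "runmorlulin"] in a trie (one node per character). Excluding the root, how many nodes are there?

Trace insertions, counting only characters that open a new branch:
  "talinlinrun" → 11 new (t, a, l, i, n, l, i, n, r, u, n)
  "fenka" → 5 new (f, e, n, k, a)
  "runrunrun" → 9 new (r, u, n, r, u, n, r, u, n)
  "pa" → 2 new (p, a)
  "sosar" → 5 new (s, o, s, a, r)
  "venso" → 5 new (v, e, n, s, o)
  "runminede" → prefix "run" already present; 6 new (m, i, n, e, d, e)
  "runludor" → prefix "run" already present; 5 new (l, u, d, o, r)
  "runrun" → prefix "runrun" already present; 0 new (none)
  "runne" → prefix "run" already present; 2 new (n, e)
  "runtorne" → prefix "run" already present; 5 new (t, o, r, n, e)
  "talinkadorlu" → prefix "talin" already present; 7 new (k, a, d, o, r, l, u)
  "mibel" → 5 new (m, i, b, e, l)
  "runmorrun" → prefix "runm" already present; 5 new (o, r, r, u, n)
  "runkarun" → prefix "run" already present; 5 new (k, a, r, u, n)
  "runpa" → prefix "run" already present; 2 new (p, a)
  "runmorlulin" → prefix "runmor" already present; 5 new (l, u, l, i, n)
Total nodes = 11 + 5 + 9 + 2 + 5 + 5 + 6 + 5 + 0 + 2 + 5 + 7 + 5 + 5 + 5 + 2 + 5 = 84

84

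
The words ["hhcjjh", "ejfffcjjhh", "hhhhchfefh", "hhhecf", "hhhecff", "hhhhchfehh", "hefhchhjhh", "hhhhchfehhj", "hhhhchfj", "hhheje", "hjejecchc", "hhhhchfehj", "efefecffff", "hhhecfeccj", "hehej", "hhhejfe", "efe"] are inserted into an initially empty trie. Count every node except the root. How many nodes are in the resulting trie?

Count nodes per top-level branch (shared prefixes stored once):
  'e'-branch (efe, efefecffff, ejfffcjjhh): 19 nodes
  'h'-branch (hefhchhjhh, hehej, hhcjjh, hhhecf, hhhecfeccj, hhhecff, hhheje, hhhejfe, hhhhchfefh, hhhhchfehh, hhhhchfehhj, hhhhchfehj, hhhhchfj, hjejecchc): 51 nodes
Sum: 70

70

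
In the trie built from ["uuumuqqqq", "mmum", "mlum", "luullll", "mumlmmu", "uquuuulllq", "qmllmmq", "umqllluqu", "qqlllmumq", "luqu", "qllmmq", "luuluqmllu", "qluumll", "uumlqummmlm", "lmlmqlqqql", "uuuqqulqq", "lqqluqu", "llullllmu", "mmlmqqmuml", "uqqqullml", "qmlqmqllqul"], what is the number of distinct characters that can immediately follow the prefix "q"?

The children of the "q" node are the distinct next characters among strings starting with "q".
Distinct next characters after "q": l, m, q.
That node has 3 child edges.

3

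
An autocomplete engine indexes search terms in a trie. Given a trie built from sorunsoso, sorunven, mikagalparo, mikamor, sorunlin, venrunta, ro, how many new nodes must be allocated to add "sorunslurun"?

5

"soruns" is already a path in the trie; the remaining "lurun" must be added.
So 11 − 6 = 5 new nodes.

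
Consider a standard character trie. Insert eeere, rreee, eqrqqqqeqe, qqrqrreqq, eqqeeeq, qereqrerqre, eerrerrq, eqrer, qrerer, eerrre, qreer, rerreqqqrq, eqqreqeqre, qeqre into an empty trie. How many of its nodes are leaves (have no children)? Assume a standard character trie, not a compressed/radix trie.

Leaves are exactly the stored words that no other stored word extends.
Those words: "eeere", "eerrerrq", "eerrre", "eqqeeeq", "eqqreqeqre", "eqrer", "eqrqqqqeqe", "qeqre", "qereqrerqre", "qqrqrreqq", "qreer", "qrerer", "rerreqqqrq", "rreee"
Leaf count: 14

14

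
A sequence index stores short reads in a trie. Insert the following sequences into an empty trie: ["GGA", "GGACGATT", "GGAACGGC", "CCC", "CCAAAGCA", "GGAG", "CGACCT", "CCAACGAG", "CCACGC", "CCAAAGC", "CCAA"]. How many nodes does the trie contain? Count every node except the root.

Trie structure (* marks end of a word):
(root)
├─ C
│  ├─ C
│  │  ├─ A
│  │  │  ├─ A *
│  │  │  │  ├─ A
│  │  │  │  │  └─ G
│  │  │  │  │     └─ C *
│  │  │  │  │        └─ A *
│  │  │  │  └─ C
│  │  │  │     └─ G
│  │  │  │        └─ A
│  │  │  │           └─ G *
│  │  │  └─ C
│  │  │     └─ G
│  │  │        └─ C *
│  │  └─ C *
│  └─ G
│     └─ A
│        └─ C
│           └─ C
│              └─ T *
└─ G
   └─ G
      └─ A *
         ├─ A
         │  └─ C
         │     └─ G
         │        └─ G
         │           └─ C *
         ├─ C
         │  └─ G
         │     └─ A
         │        └─ T
         │           └─ T *
         └─ G *
Counting every labelled node above: 35.

35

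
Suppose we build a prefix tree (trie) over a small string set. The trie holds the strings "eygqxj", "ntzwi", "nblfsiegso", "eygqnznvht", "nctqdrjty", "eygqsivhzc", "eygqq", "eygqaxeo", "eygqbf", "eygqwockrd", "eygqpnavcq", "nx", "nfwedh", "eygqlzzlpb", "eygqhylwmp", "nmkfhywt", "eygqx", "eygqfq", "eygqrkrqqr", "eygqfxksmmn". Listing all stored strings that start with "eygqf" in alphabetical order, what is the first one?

eygqfq

DFS of the "eygqf" subtree visits, in order: "eygqfq", "eygqfxksmmn"
The 1st is eygqfq.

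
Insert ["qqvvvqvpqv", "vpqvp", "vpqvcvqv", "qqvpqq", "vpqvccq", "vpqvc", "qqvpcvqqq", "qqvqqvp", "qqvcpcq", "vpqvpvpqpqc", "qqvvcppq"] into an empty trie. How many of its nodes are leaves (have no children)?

9

Leaves are exactly the stored words that no other stored word extends.
Those words: "qqvcpcq", "qqvpcvqqq", "qqvpqq", "qqvqqvp", "qqvvcppq", "qqvvvqvpqv", "vpqvccq", "vpqvcvqv", "vpqvpvpqpqc"
Leaf count: 9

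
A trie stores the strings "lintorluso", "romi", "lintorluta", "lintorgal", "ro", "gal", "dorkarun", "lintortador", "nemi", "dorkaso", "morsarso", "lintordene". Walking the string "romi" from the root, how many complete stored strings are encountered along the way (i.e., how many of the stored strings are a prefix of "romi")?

2

Walk "romi" from the root; an end-of-word marker is hit whenever a stored word is a prefix of "romi".
Prefixes of the query that are stored words: "ro", "romi"
Count: 2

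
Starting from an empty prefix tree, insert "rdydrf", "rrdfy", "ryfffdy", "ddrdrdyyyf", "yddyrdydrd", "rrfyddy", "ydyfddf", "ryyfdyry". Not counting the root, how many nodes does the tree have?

52

For each word, the new-node count is its length minus the longest prefix already in the trie:
  "rdydrf" → 6 new (r, d, y, d, r, f)
  "rrdfy" → prefix "r" already present; 4 new (r, d, f, y)
  "ryfffdy" → prefix "r" already present; 6 new (y, f, f, f, d, y)
  "ddrdrdyyyf" → 10 new (d, d, r, d, r, d, y, y, y, f)
  "yddyrdydrd" → 10 new (y, d, d, y, r, d, y, d, r, d)
  "rrfyddy" → prefix "rr" already present; 5 new (f, y, d, d, y)
  "ydyfddf" → prefix "yd" already present; 5 new (y, f, d, d, f)
  "ryyfdyry" → prefix "ry" already present; 6 new (y, f, d, y, r, y)
Total nodes = 6 + 4 + 6 + 10 + 10 + 5 + 5 + 6 = 52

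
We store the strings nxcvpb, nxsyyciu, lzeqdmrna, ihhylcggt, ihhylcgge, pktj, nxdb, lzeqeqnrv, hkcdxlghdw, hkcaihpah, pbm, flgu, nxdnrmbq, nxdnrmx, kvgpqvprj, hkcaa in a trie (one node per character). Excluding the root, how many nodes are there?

80

Count nodes per top-level branch (shared prefixes stored once):
  'f'-branch (flgu): 4 nodes
  'h'-branch (hkcaa, hkcaihpah, hkcdxlghdw): 17 nodes
  'i'-branch (ihhylcgge, ihhylcggt): 10 nodes
  'k'-branch (kvgpqvprj): 9 nodes
  'l'-branch (lzeqdmrna, lzeqeqnrv): 14 nodes
  'n'-branch (nxcvpb, nxdb, nxdnrmbq, nxdnrmx, nxsyyciu): 20 nodes
  'p'-branch (pbm, pktj): 6 nodes
Sum: 80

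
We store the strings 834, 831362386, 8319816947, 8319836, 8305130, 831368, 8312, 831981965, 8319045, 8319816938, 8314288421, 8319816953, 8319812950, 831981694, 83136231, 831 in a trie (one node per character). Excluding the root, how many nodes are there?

48

Trace insertions, counting only characters that open a new branch:
  "834" → 3 new (8, 3, 4)
  "831362386" → prefix "83" already present; 7 new (1, 3, 6, 2, 3, 8, 6)
  "8319816947" → prefix "831" already present; 7 new (9, 8, 1, 6, 9, 4, 7)
  "8319836" → prefix "83198" already present; 2 new (3, 6)
  "8305130" → prefix "83" already present; 5 new (0, 5, 1, 3, 0)
  "831368" → prefix "83136" already present; 1 new (8)
  "8312" → prefix "831" already present; 1 new (2)
  "831981965" → prefix "831981" already present; 3 new (9, 6, 5)
  "8319045" → prefix "8319" already present; 3 new (0, 4, 5)
  "8319816938" → prefix "83198169" already present; 2 new (3, 8)
  "8314288421" → prefix "831" already present; 7 new (4, 2, 8, 8, 4, 2, 1)
  "8319816953" → prefix "83198169" already present; 2 new (5, 3)
  "8319812950" → prefix "831981" already present; 4 new (2, 9, 5, 0)
  "831981694" → prefix "831981694" already present; 0 new (none)
  "83136231" → prefix "8313623" already present; 1 new (1)
  "831" → prefix "831" already present; 0 new (none)
Total nodes = 3 + 7 + 7 + 2 + 5 + 1 + 1 + 3 + 3 + 2 + 7 + 2 + 4 + 0 + 1 + 0 = 48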